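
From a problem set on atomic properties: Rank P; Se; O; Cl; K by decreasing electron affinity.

Cl, Se, O, P, K

O is in period 2, group 16; P is in period 3, group 15; Cl is in period 3, group 17; K is in period 4, group 1; Se is in period 4, group 16.
Adding an electron releases more energy for atoms nearer the top right (short of the noble gases).
These span different periods and groups, so the two trends combine.
P > K: relative to K, both the across-period and down-group shifts push P's electron affinity up.
O > P: relative to P, both the across-period and down-group shifts push O's electron affinity up.
Se > O: this pair runs against the simple trend — see the exception note.
Cl > Se: relative to Se, both the across-period and down-group shifts push Cl's electron affinity up.
Note the exception: Se has a higher electron affinity than O, contrary to the simple trend — O's compact 2p subshell gives strong electron–electron repulsion on the added electron.
For reference (kJ/mol): O 141, P 72, Cl 349, K 48, Se 195.
So from highest to lowest: Cl > Se > O > P > K.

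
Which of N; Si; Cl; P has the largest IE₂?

N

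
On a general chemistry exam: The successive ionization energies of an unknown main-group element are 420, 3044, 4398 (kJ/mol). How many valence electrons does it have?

Look for the largest jump between consecutive ionization energies: IE2/IE1 ≈ 7.2, far larger than any earlier ratio.
That jump marks the point where a core electron is being removed. So the atom has 1 valence electron.

1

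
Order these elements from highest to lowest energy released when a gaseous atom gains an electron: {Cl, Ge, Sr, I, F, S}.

EA tends to increase across a period and decrease down a group, though the pattern is less regular than for IE or radius.
These span different periods and groups, so the two trends combine.
Ge > Sr: both effects reinforce here, so Ge is clearly the higher of the two.
S > Ge: relative to Ge, both the across-period and down-group shifts push S's electron affinity up.
I > S: the two effects oppose for this pair; the across-period effect wins (295 vs 200 kJ/mol).
F > I: F sits above I in group 17, so the down-group effect alone puts F higher.
Cl > F: this pair runs against the simple trend — see the exception note.
Note the exception: Cl has a higher electron affinity than F, contrary to the simple trend — F's small 2p subshell makes the incoming electron feel strong e⁻–e⁻ repulsion, so Cl actually releases more energy on gaining an electron.
For reference (kJ/mol): F 328, S 200, Cl 349, Ge 119, Sr 5, I 295.
So from highest to lowest: Cl > F > I > S > Ge > Sr.

Cl > F > I > S > Ge > Sr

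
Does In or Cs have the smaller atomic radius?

In

In is in period 5, group 13; Cs is in period 6, group 1.
Across a period the added protons contract the valence shell; down a group each new principal shell makes the atom larger.
These span different periods and groups, so the two trends combine.
Cs > In: relative to In, both the across-period and down-group shifts push Cs's atomic radius up.
Approximate values (pm): In 142, Cs 232.
So In has the smaller atomic radius (In < Cs).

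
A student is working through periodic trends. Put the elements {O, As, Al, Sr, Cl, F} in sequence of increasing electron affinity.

Electron affinity generally becomes more exothermic across a period toward the halogens and less exothermic down a group.
Here both period and group differ, so the two effects have to be weighed against each other.
Al > Sr: relative to Sr, both the across-period and down-group shifts push Al's electron affinity up.
As > Al: the two effects oppose for this pair; the across-period effect wins (78 vs 42 kJ/mol).
O > As: relative to As, both the across-period and down-group shifts push O's electron affinity up.
F > O: both are in period 2; the period trend gives F the larger value.
Cl > F: this pair runs against the simple trend — see the exception note.
Note the exception: Cl has a higher electron affinity than F, contrary to the simple trend — F's small 2p subshell makes the incoming electron feel strong e⁻–e⁻ repulsion, so Cl actually releases more energy on gaining an electron.
For reference (kJ/mol): O 141, F 328, Al 42, Cl 349, As 78, Sr 5.
So from lowest to highest: Sr < Al < As < O < F < Cl.

Sr < Al < As < O < F < Cl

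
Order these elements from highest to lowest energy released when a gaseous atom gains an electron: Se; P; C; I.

I > Se > C > P

Atoms with high Z_eff and room in the valence shell (especially the halogens) have the most exothermic electron affinities.
A diagonal step moves right (one effect) and down (the opposite effect) at once.
C > P: period and group pull opposite ways; the down-group shift dominates (122 vs 72 kJ/mol).
Se > C: the two effects oppose for this pair; the across-period effect wins (195 vs 122 kJ/mol).
I > Se: the two effects oppose for this pair; the across-period effect wins (295 vs 195 kJ/mol).
For reference (kJ/mol): C 122, P 72, Se 195, I 295.
So from highest to lowest: I > Se > C > P.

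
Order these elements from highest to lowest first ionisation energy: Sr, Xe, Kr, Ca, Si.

IE₁ increases left→right with effective nuclear charge and decreases top→bottom as the valence shell moves farther out.
Here both period and group differ, so the two effects have to be weighed against each other.
Ca > Sr: Ca sits above Sr in group 2, so the down-group effect alone puts Ca higher.
Si > Ca: relative to Ca, both the across-period and down-group shifts push Si's first ionization energy up.
Xe > Si: period and group pull opposite ways; the across-period shift dominates (1170 vs 786 kJ/mol).
Kr > Xe: Kr sits above Xe in group 18, so the down-group effect alone puts Kr higher.
Approximate values (kJ/mol): Si 786, Ca 590, Kr 1351, Sr 550, Xe 1170.
So from highest to lowest: Kr > Xe > Si > Ca > Sr.

Kr, Xe, Si, Ca, Sr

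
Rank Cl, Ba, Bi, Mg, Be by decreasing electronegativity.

Cl > Bi > Be > Mg > Ba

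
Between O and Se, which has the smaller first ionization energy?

First ionization energy rises across a period (greater Z_eff holds electrons more tightly) and falls down a group (valence electrons are farther from the nucleus).
All are in group 16, so first ionization energy increases up the group.
So Se has the smaller first ionization energy (Se < O).

Se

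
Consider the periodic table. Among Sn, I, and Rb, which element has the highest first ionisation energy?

I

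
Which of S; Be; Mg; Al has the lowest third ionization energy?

Al

After 2 electrons have been removed, what remains? S²⁺ still has 4 valence electrons; Be²⁺ is the bare [He] core; Mg²⁺ is the bare [Ne] core; Al²⁺ still has 1 valence electron.
Pulling an electron out of a noble-gas core costs far more than removing a remaining valence electron, so Mg and Be sit at the high end of IE_3.
Valence configurations: S²⁺ [Ne]3s²3p², Al²⁺ [Ne]3s¹.
Tabulated IE_3 (kJ/mol): S 3357, Be 14849, Mg 7733, Al 2745.
Overall IE_3 order: Al < S < Mg < Be.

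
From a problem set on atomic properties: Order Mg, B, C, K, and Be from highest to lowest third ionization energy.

Be > Mg > C > K > B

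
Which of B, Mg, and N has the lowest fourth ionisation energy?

N

Consider each +3 ion: B³⁺ is the bare [He] core; Mg³⁺ is already 1 electron into the core; N³⁺ still has 2 valence electrons.
Breaking into a closed-shell core is much more expensive than removing a leftover valence electron — Mg and B have the largest IE_4 here.
Approximate IE_4 values (kJ/mol): B 25026, Mg 10543, N 7475.
Overall IE_4 order: N < Mg < B.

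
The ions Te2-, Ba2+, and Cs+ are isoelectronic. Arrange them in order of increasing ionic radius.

Ba2+ < Cs+ < Te2-

All of these have 54 electrons, so size is governed by nuclear charge alone: the more protons, the stronger the pull on the same electron cloud, and the smaller the ion.
Nuclear charges: Ba2+ (Z=56), Cs+ (Z=55), Te2- (Z=52).
Smallest to largest: Ba2+ < Cs+ < Te2-.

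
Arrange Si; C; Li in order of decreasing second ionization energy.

Li > C > Si

IE_2 is the cost of taking one more electron from the +1 cation: Si⁺ still has 3 valence electrons; C⁺ still has 3 valence electrons; Li⁺ is the bare [He] core.
Breaking into a closed-shell core is much more expensive than removing a leftover valence electron — Li has the largest IE_2 here.
Valence configurations: Si⁺ [Ne]3s²3p¹, C⁺ [He]2s²2p¹.
The numbers (kJ/mol): Si 1577, C 2353, Li 7298.
Putting it together, IE_2: Si < C < Li.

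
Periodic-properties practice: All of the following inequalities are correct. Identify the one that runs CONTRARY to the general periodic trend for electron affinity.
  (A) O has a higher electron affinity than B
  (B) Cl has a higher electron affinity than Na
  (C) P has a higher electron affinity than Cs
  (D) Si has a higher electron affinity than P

(D)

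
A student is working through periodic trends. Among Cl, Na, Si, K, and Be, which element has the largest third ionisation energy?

Be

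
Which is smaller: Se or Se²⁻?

Forming Se²⁻ adds 2 electrons to Se. More electron–electron repulsion in the same shell, with unchanged nuclear charge, lets the cloud expand.
An anion is larger than its parent atom: Se²⁻ > Se.

Se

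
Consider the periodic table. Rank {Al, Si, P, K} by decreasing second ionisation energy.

The second ionization energy removes an electron from the +1 ion. For each element: Al⁺ still has 2 valence electrons; Si⁺ still has 3 valence electrons; P⁺ still has 4 valence electrons; K⁺ is the bare [Ar] core.
Breaking into a closed-shell core is much more expensive than removing a leftover valence electron — K has the largest IE_2 here.
Valence configurations: Al⁺ [Ne]3s², Si⁺ [Ne]3s²3p¹, P⁺ [Ne]3s²3p².
Si⁺ loses a lone 3p electron whereas Al⁺ must break into a filled 3s² pair, so IE_2(Al) > IE_2(Si) even though Si has the higher nuclear charge.
Approximate IE_2 values (kJ/mol): Al 1817, Si 1577, P 1907, K 3052.
Overall IE_2 order: Si < Al < P < K.

K > P > Al > Si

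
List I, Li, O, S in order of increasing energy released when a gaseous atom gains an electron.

Li < O < S < I

Electron affinity generally becomes more exothermic across a period toward the halogens and less exothermic down a group.
These span different periods and groups, so the two trends combine.
O > Li: O lies to the right of Li in period 2, so the across-period effect alone puts O higher.
S > O: this pair runs against the simple trend — see the exception note.
I > S: period and group pull opposite ways; the across-period shift dominates (295 vs 200 kJ/mol).
Note the exception: S has a higher electron affinity than O, contrary to the simple trend — the compact 2p subshell of O repels the added electron more than S's larger 3p does.
Approximate values (kJ/mol): Li 60, O 141, S 200, I 295.
So from lowest to highest: Li < O < S < I.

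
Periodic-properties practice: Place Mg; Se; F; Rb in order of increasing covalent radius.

F < Se < Mg < Rb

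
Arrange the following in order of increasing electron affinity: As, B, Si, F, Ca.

Ca, B, As, Si, F

B is in period 2, group 13; F is in period 2, group 17; Si is in period 3, group 14; Ca is in period 4, group 2; As is in period 4, group 15.
Adding an electron releases more energy for atoms nearer the top right (short of the noble gases).
Here both period and group differ, so the two effects have to be weighed against each other.
B > Ca: relative to Ca, both the across-period and down-group shifts push B's electron affinity up.
As > B: the two effects oppose for this pair; the across-period effect wins (78 vs 27 kJ/mol).
Si > As: period and group pull opposite ways; the down-group shift dominates (134 vs 78 kJ/mol).
F > Si: relative to Si, both the across-period and down-group shifts push F's electron affinity up.
Approximate values (kJ/mol): B 27, F 328, Si 134, Ca 2, As 78.
So from lowest to highest: Ca < B < As < Si < F.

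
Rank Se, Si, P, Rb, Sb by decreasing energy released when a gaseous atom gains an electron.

Electron affinity generally becomes more exothermic across a period toward the halogens and less exothermic down a group.
Here both period and group differ, so the two effects have to be weighed against each other.
P > Rb: relative to Rb, both the across-period and down-group shifts push P's electron affinity up.
Sb > P: this pair runs against the simple trend — see the exception note.
Si > Sb: period and group pull opposite ways; the down-group shift dominates (134 vs 103 kJ/mol).
Se > Si: the two effects oppose for this pair; the across-period effect wins (195 vs 134 kJ/mol).
Note the exception: Sb has a higher electron affinity than P, contrary to the simple trend — both are half-filled np³, but the pairing/repulsion penalty for the added electron shrinks as the p orbitals become larger and more diffuse down the group, and for Sb that outweighs the weaker nuclear attraction.
Note the exception: Si has a higher electron affinity than P, contrary to the simple trend — adding an electron to P's half-filled 3p³ is unfavourable, so Si (3p²) has the more exothermic EA.
Approximate values (kJ/mol): Si 134, P 72, Se 195, Rb 47, Sb 103.
So from highest to lowest: Se > Si > Sb > P > Rb.

Se > Si > Sb > P > Rb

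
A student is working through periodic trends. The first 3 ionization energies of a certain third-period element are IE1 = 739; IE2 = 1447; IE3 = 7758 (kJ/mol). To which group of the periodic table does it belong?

Group 2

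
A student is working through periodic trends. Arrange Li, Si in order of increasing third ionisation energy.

Si < Li

The third ionization energy removes an electron from the +2 ion. For each element: Li²⁺ is already 1 electron into the core; Si²⁺ still has 2 valence electrons.
Core electrons are held far more tightly than valence electrons, so Li tops the IE_3 order.
The numbers (kJ/mol): Li 11815, Si 3232.
Overall IE_3 order: Si < Li.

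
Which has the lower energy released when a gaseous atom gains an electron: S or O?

O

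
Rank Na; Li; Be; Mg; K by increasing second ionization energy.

Mg < Be < K < Na < Li

IE_2 is the cost of taking one more electron from the +1 cation: Na⁺ is the bare [Ne] core; Li⁺ is the bare [He] core; Be⁺ still has 1 valence electron; Mg⁺ still has 1 valence electron; K⁺ is the bare [Ar] core.
Core electrons are held far more tightly than valence electrons, so K, Na and Li top the IE_2 order.
Valence configurations: Be⁺ [He]2s¹, Mg⁺ [Ne]3s¹.
Approximate IE_2 values (kJ/mol): Na 4562, Li 7298, Be 1757, Mg 1451, K 3052.
So the second ionization energies run Mg < Be < K < Na < Li.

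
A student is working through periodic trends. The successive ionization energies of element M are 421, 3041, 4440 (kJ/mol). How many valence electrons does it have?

1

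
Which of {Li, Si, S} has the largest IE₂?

IE_2 is the cost of taking one more electron from the +1 cation: Li⁺ is the bare [He] core; Si⁺ still has 3 valence electrons; S⁺ still has 5 valence electrons.
Core electrons are held far more tightly than valence electrons, so Li tops the IE_2 order.
Valence configurations: Si⁺ [Ne]3s²3p¹, S⁺ [Ne]3s²3p³.
Approximate IE_2 values (kJ/mol): Li 7298, Si 1577, S 2252.
Overall IE_2 order: Si < S < Li.

Li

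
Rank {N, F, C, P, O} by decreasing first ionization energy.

C is in period 2, group 14; N is in period 2, group 15; O is in period 2, group 16; F is in period 2, group 17; P is in period 3, group 15.
First ionization energy rises across a period (greater Z_eff holds electrons more tightly) and falls down a group (valence electrons are farther from the nucleus).
These span different periods and groups, so the two trends combine.
C > P: the two effects oppose for this pair; the down-group effect wins (1086 vs 1012 kJ/mol).
O > C: O lies to the right of C in period 2, so the across-period effect alone puts O higher.
N > O: this pair runs against the simple trend — see the exception note.
F > N: both are in period 2; the period trend gives F the larger value.
Note the exception: N has a higher first ionization energy than O, contrary to the simple trend — pairing an electron in O's 2p⁴ costs repulsion energy, so O ionizes more easily than half-filled N (2p³).
Approximate values (kJ/mol): C 1086, N 1402, O 1314, F 1681, P 1012.
So from highest to lowest: F > N > O > C > P.

F > N > O > C > P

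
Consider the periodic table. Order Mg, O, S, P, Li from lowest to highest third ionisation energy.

P < S < O < Mg < Li

IE_3 is the cost of taking one more electron from the +2 cation: Mg²⁺ is the bare [Ne] core; O²⁺ still has 4 valence electrons; S²⁺ still has 4 valence electrons; P²⁺ still has 3 valence electrons; Li²⁺ is already 1 electron into the core.
Pulling an electron out of a noble-gas core costs far more than removing a remaining valence electron, so Mg and Li sit at the high end of IE_3.
Valence configurations: O²⁺ [He]2s²2p², S²⁺ [Ne]3s²3p², P²⁺ [Ne]3s²3p¹.
Tabulated IE_3 (kJ/mol): Mg 7733, O 5300, S 3357, P 2914, Li 11815.
So the third ionization energies run P < S < O < Mg < Li.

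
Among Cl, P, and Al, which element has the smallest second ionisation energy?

Al

Consider each +1 ion: Cl⁺ still has 6 valence electrons; P⁺ still has 4 valence electrons; Al⁺ still has 2 valence electrons.
All are still removing valence electrons, so compare the +1 ions as you would atoms: IE_2 generally rises across a period (higher Z_eff) and falls down a group (larger shell), subject to the usual subshell exceptions.
Valence configurations: Cl⁺ [Ne]3s²3p⁴, P⁺ [Ne]3s²3p², Al⁺ [Ne]3s².
The numbers (kJ/mol): Cl 2298, P 1907, Al 1817.
Hence IE_2: Al < P < Cl.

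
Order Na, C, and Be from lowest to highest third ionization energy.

C < Na < Be

Consider each +2 ion: Na²⁺ is already 1 electron into the core; C²⁺ still has 2 valence electrons; Be²⁺ is the bare [He] core.
Breaking into a closed-shell core is much more expensive than removing a leftover valence electron — Na and Be have the largest IE_3 here.
Tabulated IE_3 (kJ/mol): Na 6910, C 4620, Be 14849.
Overall IE_3 order: C < Na < Be.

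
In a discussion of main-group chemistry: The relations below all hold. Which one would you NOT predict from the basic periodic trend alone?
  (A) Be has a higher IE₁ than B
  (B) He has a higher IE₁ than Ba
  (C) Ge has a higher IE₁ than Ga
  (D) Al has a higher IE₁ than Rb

The general trend: IE₁ increases across a period and decreases down a group.
(A) Be (period 2, group 2) vs B (period 2, group 13): the stated order contradicts the simple trend.
(B) He (period 1, group 18) vs Ba (period 6, group 2): the stated order agrees with the simple trend.
(C) Ge (period 4, group 14) vs Ga (period 4, group 13): the stated order agrees with the simple trend.
(D) Al (period 3, group 13) vs Rb (period 5, group 1): the stated order agrees with the simple trend.
The exception is (A): removing B's lone 2p electron is easier than breaking Be's filled 2s².

(A)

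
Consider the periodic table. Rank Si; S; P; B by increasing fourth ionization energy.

Si < S < P < B

After 3 electrons have been removed, what remains? Si³⁺ still has 1 valence electron; S³⁺ still has 3 valence electrons; P³⁺ still has 2 valence electrons; B³⁺ is the bare [He] core.
Breaking into a closed-shell core is much more expensive than removing a leftover valence electron — B has the largest IE_4 here.
Valence configurations: Si³⁺ [Ne]3s¹, S³⁺ [Ne]3s²3p¹, P³⁺ [Ne]3s².
S³⁺ loses a lone 3p electron whereas P³⁺ must break into a filled 3s² pair, so IE_4(P) > IE_4(S) even though S has the higher nuclear charge.
Tabulated IE_4 (kJ/mol): Si 4356, S 4556, P 4964, B 25026.
Putting it together, IE_4: Si < S < P < B.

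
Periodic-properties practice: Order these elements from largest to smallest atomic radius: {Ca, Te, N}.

N is in period 2, group 15; Ca is in period 4, group 2; Te is in period 5, group 16.
Across a period the added protons contract the valence shell; down a group each new principal shell makes the atom larger.
These span different periods and groups, so the two trends combine.
Te > N: the two effects oppose for this pair; the down-group effect wins (136 vs 71 pm).
Ca > Te: period and group pull opposite ways; the across-period shift dominates (171 vs 136 pm).
For reference (pm): N 71, Ca 171, Te 136.
So from largest to smallest: Ca > Te > N.

Ca, Te, N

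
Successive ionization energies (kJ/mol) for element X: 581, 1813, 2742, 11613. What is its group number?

Look for the largest jump between consecutive ionization energies: IE4/IE3 ≈ 4.2, far larger than any earlier ratio.
That jump marks the point where a core electron is being removed. So the atom has 3 valence electrons.
A main-group element with 3 valence electrons is in group 13.

Group 13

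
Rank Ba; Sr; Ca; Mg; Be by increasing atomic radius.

Be < Mg < Ca < Sr < Ba

Be is in period 2, group 2; Mg is in period 3, group 2; Ca is in period 4, group 2; Sr is in period 5, group 2; Ba is in period 6, group 2.
Atomic radius shrinks across a period as nuclear charge pulls the same shell inward, and grows down a group as new shells are added.
All are in group 2, so atomic radius increases down the group.
So from smallest to largest: Be < Mg < Ca < Sr < Ba.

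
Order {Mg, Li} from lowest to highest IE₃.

Mg, Li

The third ionization energy removes an electron from the +2 ion. For each element: Mg²⁺ is the bare [Ne] core; Li²⁺ is already 1 electron into the core.
All of these are removing an electron from a noble-gas core or deeper; the smaller core (lower principal quantum number) is held far more tightly, and within a period the higher nuclear charge binds the same core more tightly.
The numbers (kJ/mol): Mg 7733, Li 11815.
Overall IE_3 order: Mg < Li.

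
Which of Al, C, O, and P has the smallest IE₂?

Al

After 1 electron has been removed, what remains? Al⁺ still has 2 valence electrons; C⁺ still has 3 valence electrons; O⁺ still has 5 valence electrons; P⁺ still has 4 valence electrons.
All are still removing valence electrons, so compare the +1 ions as you would atoms: IE_2 generally rises across a period (higher Z_eff) and falls down a group (larger shell), subject to the usual subshell exceptions.
Valence configurations: Al⁺ [Ne]3s², C⁺ [He]2s²2p¹, O⁺ [He]2s²2p³, P⁺ [Ne]3s²3p².
Approximate IE_2 values (kJ/mol): Al 1817, C 2353, O 3388, P 1907.
Putting it together, IE_2: Al < P < C < O.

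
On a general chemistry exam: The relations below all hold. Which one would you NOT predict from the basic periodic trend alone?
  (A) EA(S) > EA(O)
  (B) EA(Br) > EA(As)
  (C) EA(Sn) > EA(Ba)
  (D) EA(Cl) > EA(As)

The general trend: electron affinity increases across a period and decreases down a group.
(A) S (period 3, group 16) vs O (period 2, group 16): the stated order contradicts the simple trend.
(B) Br (period 4, group 17) vs As (period 4, group 15): the stated order agrees with the simple trend.
(C) Sn (period 5, group 14) vs Ba (period 6, group 2): the stated order agrees with the simple trend.
(D) Cl (period 3, group 17) vs As (period 4, group 15): the stated order agrees with the simple trend.
The exception is (A): the compact 2p subshell of O repels the added electron more than S's larger 3p does.

(A)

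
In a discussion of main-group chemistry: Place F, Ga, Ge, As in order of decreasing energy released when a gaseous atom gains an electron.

F > Ge > As > Ga

F is in period 2, group 17; Ga is in period 4, group 13; Ge is in period 4, group 14; As is in period 4, group 15.
Electron affinity generally becomes more exothermic across a period toward the halogens and less exothermic down a group.
Neither a single period nor a single group — weigh both effects.
As > Ga: both are in period 4; the period trend gives As the larger value.
Ge > As: this pair runs against the simple trend — see the exception note.
F > Ge: both effects reinforce here, so F is clearly the higher of the two.
Note the exception: Ge has a higher electron affinity than As, contrary to the simple trend — adding an electron to As's half-filled 4p³ is unfavourable, so Ge (4p²) has the more exothermic EA.
For reference (kJ/mol): F 328, Ga 29, Ge 119, As 78.
So from highest to lowest: F > Ge > As > Ga.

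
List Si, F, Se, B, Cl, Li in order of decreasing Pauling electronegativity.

F, Cl, Se, B, Si, Li

Li is in period 2, group 1; B is in period 2, group 13; F is in period 2, group 17; Si is in period 3, group 14; Cl is in period 3, group 17; Se is in period 4, group 16.
Electronegativity increases across a period and decreases down a group, tracking effective nuclear charge and atomic size.
These span different periods and groups, so the two trends combine.
Si > Li: period and group pull opposite ways; the across-period shift dominates (1.90 vs 0.98).
B > Si: the two effects oppose for this pair; the down-group effect wins (2.04 vs 1.90).
Se > B: period and group pull opposite ways; the across-period shift dominates (2.55 vs 2.04).
Cl > Se: both effects reinforce here, so Cl is clearly the higher of the two.
F > Cl: F sits above Cl in group 17, so the down-group effect alone puts F higher.
Approximate values (Pauling): Li 0.98, B 2.04, F 3.98, Si 1.90, Cl 3.16, Se 2.55.
So from highest to lowest: F > Cl > Se > B > Si > Li.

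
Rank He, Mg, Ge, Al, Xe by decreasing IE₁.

He > Xe > Ge > Mg > Al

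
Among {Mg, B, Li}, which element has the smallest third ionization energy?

B

After 2 electrons have been removed, what remains? Mg²⁺ is the bare [Ne] core; B²⁺ still has 1 valence electron; Li²⁺ is already 1 electron into the core.
Breaking into a closed-shell core is much more expensive than removing a leftover valence electron — Mg and Li have the largest IE_3 here.
The numbers (kJ/mol): Mg 7733, B 3660, Li 11815.
Hence IE_3: B < Mg < Li.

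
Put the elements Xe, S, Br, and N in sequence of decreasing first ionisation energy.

N is in period 2, group 15; S is in period 3, group 16; Br is in period 4, group 17; Xe is in period 5, group 18.
First ionization energy rises across a period (greater Z_eff holds electrons more tightly) and falls down a group (valence electrons are farther from the nucleus).
A diagonal step moves right (one effect) and down (the opposite effect) at once.
Br > S: period and group pull opposite ways; the across-period shift dominates (1140 vs 1000 kJ/mol).
Xe > Br: period and group pull opposite ways; the across-period shift dominates (1170 vs 1140 kJ/mol).
N > Xe: the two effects oppose for this pair; the down-group effect wins (1402 vs 1170 kJ/mol).
Tabulated first ionization energy (kJ/mol): N 1402, S 1000, Br 1140, Xe 1170.
So from highest to lowest: N > Xe > Br > S.

N > Xe > Br > S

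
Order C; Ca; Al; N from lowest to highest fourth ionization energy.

After 3 electrons have been removed, what remains? C³⁺ still has 1 valence electron; Ca³⁺ is already 1 electron into the core; Al³⁺ is the bare [Ne] core; N³⁺ still has 2 valence electrons.
Usually core removal costs more than valence removal, but here the competition is close: a tightly held n=2 valence electron can cost more to remove than an n=3 core electron, so the actual values have to decide it.
Valence configurations: C³⁺ [He]2s¹, N³⁺ [He]2s².
The numbers (kJ/mol): C 6223, Ca 6491, Al 11577, N 7475.
Putting it together, IE_4: C < Ca < N < Al.

C < Ca < N < Al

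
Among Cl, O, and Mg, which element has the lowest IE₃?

Consider each +2 ion: Cl²⁺ still has 5 valence electrons; O²⁺ still has 4 valence electrons; Mg²⁺ is the bare [Ne] core.
Pulling an electron out of a noble-gas core costs far more than removing a remaining valence electron, so Mg sits at the high end of IE_3.
Valence configurations: Cl²⁺ [Ne]3s²3p³, O²⁺ [He]2s²2p².
Approximate IE_3 values (kJ/mol): Cl 3822, O 5300, Mg 7733.
Hence IE_3: Cl < O < Mg.

Cl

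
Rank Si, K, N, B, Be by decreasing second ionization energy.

The second ionization energy removes an electron from the +1 ion. For each element: Si⁺ still has 3 valence electrons; K⁺ is the bare [Ar] core; N⁺ still has 4 valence electrons; B⁺ still has 2 valence electrons; Be⁺ still has 1 valence electron.
Breaking into a closed-shell core is much more expensive than removing a leftover valence electron — K has the largest IE_2 here.
Valence configurations: Si⁺ [Ne]3s²3p¹, N⁺ [He]2s²2p², B⁺ [He]2s², Be⁺ [He]2s¹.
Tabulated IE_2 (kJ/mol): Si 1577, K 3052, N 2856, B 2427, Be 1757.
So the second ionization energies run Si < Be < B < N < K.

K > N > B > Be > Si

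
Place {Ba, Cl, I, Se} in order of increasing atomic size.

Across a period the added protons contract the valence shell; down a group each new principal shell makes the atom larger.
These span different periods and groups, so the two trends combine.
Se > Cl: relative to Cl, both the across-period and down-group shifts push Se's atomic radius up.
I > Se: the two effects oppose for this pair; the down-group effect wins (133 vs 116 pm).
Ba > I: both effects reinforce here, so Ba is clearly the larger of the two.
Tabulated atomic radius (pm): Cl 99, Se 116, I 133, Ba 196.
So from smallest to largest: Cl < Se < I < Ba.

Cl < Se < I < Ba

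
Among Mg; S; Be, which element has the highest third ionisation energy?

Be

The third ionization energy removes an electron from the +2 ion. For each element: Mg²⁺ is the bare [Ne] core; S²⁺ still has 4 valence electrons; Be²⁺ is the bare [He] core.
Core electrons are held far more tightly than valence electrons, so Mg and Be top the IE_3 order.
The numbers (kJ/mol): Mg 7733, S 3357, Be 14849.
So the third ionization energies run S < Mg < Be.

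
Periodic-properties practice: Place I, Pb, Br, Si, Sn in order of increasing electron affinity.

Si is in period 3, group 14; Br is in period 4, group 17; Sn is in period 5, group 14; I is in period 5, group 17; Pb is in period 6, group 14.
Adding an electron releases more energy for atoms nearer the top right (short of the noble gases).
Here both period and group differ, so the two effects have to be weighed against each other.
Sn > Pb: Sn sits above Pb in group 14, so the down-group effect alone puts Sn higher.
Si > Sn: they share group 14; the group trend gives Si the larger value.
I > Si: the two effects oppose for this pair; the across-period effect wins (295 vs 134 kJ/mol).
Br > I: they share group 17; the group trend gives Br the larger value.
For reference (kJ/mol): Si 134, Br 325, Sn 107, I 295, Pb 35.
So from lowest to highest: Pb < Sn < Si < I < Br.

Pb, Sn, Si, I, Br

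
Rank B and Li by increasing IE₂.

B < Li

IE_2 is the cost of taking one more electron from the +1 cation: B⁺ still has 2 valence electrons; Li⁺ is the bare [He] core.
Core electrons are held far more tightly than valence electrons, so Li tops the IE_2 order.
The numbers (kJ/mol): B 2427, Li 7298.
So the second ionization energies run B < Li.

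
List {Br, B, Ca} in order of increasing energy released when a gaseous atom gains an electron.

Ca, B, Br

B is in period 2, group 13; Ca is in period 4, group 2; Br is in period 4, group 17.
Electron affinity generally becomes more exothermic across a period toward the halogens and less exothermic down a group.
Neither a single period nor a single group — weigh both effects.
B > Ca: relative to Ca, both the across-period and down-group shifts push B's electron affinity up.
Br > B: the two effects oppose for this pair; the across-period effect wins (325 vs 27 kJ/mol).
Approximate values (kJ/mol): B 27, Ca 2, Br 325.
So from lowest to highest: Ca < B < Br.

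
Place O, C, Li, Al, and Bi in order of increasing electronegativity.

Smaller atoms with higher effective nuclear charge are more electronegative.
These span different periods and groups, so the two trends combine.
Al > Li: the two effects oppose for this pair; the across-period effect wins (1.61 vs 0.98).
Bi > Al: the two effects oppose for this pair; the across-period effect wins (2.02 vs 1.61).
C > Bi: period and group pull opposite ways; the down-group shift dominates (2.55 vs 2.02).
O > C: O lies to the right of C in period 2, so the across-period effect alone puts O higher.
Approximate values (Pauling): Li 0.98, C 2.55, O 3.44, Al 1.61, Bi 2.02.
So from lowest to highest: Li < Al < Bi < C < O.

Li, Al, Bi, C, O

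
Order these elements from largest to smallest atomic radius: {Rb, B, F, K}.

Rb, K, B, F

B is in period 2, group 13; F is in period 2, group 17; K is in period 4, group 1; Rb is in period 5, group 1.
Radius decreases left→right (rising Z_eff, same n) and increases top→bottom (higher n).
Neither a single period nor a single group — weigh both effects.
B > F: B lies to the left of F in period 2, so the across-period effect alone puts B larger.
K > B: relative to B, both the across-period and down-group shifts push K's atomic radius up.
Rb > K: they share group 1; the group trend gives Rb the larger value.
For reference (pm): B 85, F 64, K 196, Rb 210.
So from largest to smallest: Rb > K > B > F.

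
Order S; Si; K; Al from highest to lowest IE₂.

K > S > Al > Si

IE_2 is the cost of taking one more electron from the +1 cation: S⁺ still has 5 valence electrons; Si⁺ still has 3 valence electrons; K⁺ is the bare [Ar] core; Al⁺ still has 2 valence electrons.
Pulling an electron out of a noble-gas core costs far more than removing a remaining valence electron, so K sits at the high end of IE_2.
Valence configurations: S⁺ [Ne]3s²3p³, Si⁺ [Ne]3s²3p¹, Al⁺ [Ne]3s².
Si⁺ loses a lone 3p electron whereas Al⁺ must break into a filled 3s² pair, so IE_2(Al) > IE_2(Si) even though Si has the higher nuclear charge.
The numbers (kJ/mol): S 2252, Si 1577, K 3052, Al 1817.
Hence IE_2: Si < Al < S < K.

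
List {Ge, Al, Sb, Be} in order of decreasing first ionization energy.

Be > Sb > Ge > Al

Be is in period 2, group 2; Al is in period 3, group 13; Ge is in period 4, group 14; Sb is in period 5, group 15.
First ionization energy rises across a period (greater Z_eff holds electrons more tightly) and falls down a group (valence electrons are farther from the nucleus).
A diagonal step moves right (one effect) and down (the opposite effect) at once.
Ge > Al: period and group pull opposite ways; the across-period shift dominates (762 vs 578 kJ/mol).
Sb > Ge: period and group pull opposite ways; the across-period shift dominates (831 vs 762 kJ/mol).
Be > Sb: the two effects oppose for this pair; the down-group effect wins (900 vs 831 kJ/mol).
Approximate values (kJ/mol): Be 900, Al 578, Ge 762, Sb 831.
So from highest to lowest: Be > Sb > Ge > Al.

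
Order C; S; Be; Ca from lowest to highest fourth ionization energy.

S < C < Ca < Be

Consider each +3 ion: C³⁺ still has 1 valence electron; S³⁺ still has 3 valence electrons; Be³⁺ is already 1 electron into the core; Ca³⁺ is already 1 electron into the core.
Breaking into a closed-shell core is much more expensive than removing a leftover valence electron — Ca and Be have the largest IE_4 here.
Valence configurations: C³⁺ [He]2s¹, S³⁺ [Ne]3s²3p¹.
The numbers (kJ/mol): C 6223, S 4556, Be 21007, Ca 6491.
Putting it together, IE_4: S < C < Ca < Be.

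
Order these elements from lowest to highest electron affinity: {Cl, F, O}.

O, F, Cl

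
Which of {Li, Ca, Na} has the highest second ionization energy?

Li

Consider each +1 ion: Li⁺ is the bare [He] core; Ca⁺ still has 1 valence electron; Na⁺ is the bare [Ne] core.
Breaking into a closed-shell core is much more expensive than removing a leftover valence electron — Na and Li have the largest IE_2 here.
Approximate IE_2 values (kJ/mol): Li 7298, Ca 1145, Na 4562.
Overall IE_2 order: Ca < Na < Li.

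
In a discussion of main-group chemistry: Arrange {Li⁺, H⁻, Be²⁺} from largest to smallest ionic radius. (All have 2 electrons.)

H⁻, Li⁺, Be²⁺

All of these have 2 electrons, so size is governed by nuclear charge alone: the more protons, the stronger the pull on the same electron cloud, and the smaller the ion.
Nuclear charges: Be²⁺ (Z=4), Li⁺ (Z=3), H⁻ (Z=1).
Largest to smallest: H⁻ > Li⁺ > Be²⁺.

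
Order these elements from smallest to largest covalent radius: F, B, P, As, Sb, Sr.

F < B < P < As < Sb < Sr

B is in period 2, group 13; F is in period 2, group 17; P is in period 3, group 15; As is in period 4, group 15; Sr is in period 5, group 2; Sb is in period 5, group 15.
Moving right in a period, electrons are added to the same shell under a stronger nuclear pull, so atoms get smaller; moving down, a new shell is opened and atoms get larger.
Here both period and group differ, so the two effects have to be weighed against each other.
B > F: both are in period 2; the period trend gives B the larger value.
P > B: period and group pull opposite ways; the down-group shift dominates (111 vs 85 pm).
As > P: As sits below P in group 15, so the down-group effect alone puts As larger.
Sb > As: Sb sits below As in group 15, so the down-group effect alone puts Sb larger.
Sr > Sb: both are in period 5; the period trend gives Sr the larger value.
For reference (pm): B 85, F 64, P 111, As 121, Sr 185, Sb 140.
So from smallest to largest: F < B < P < As < Sb < Sr.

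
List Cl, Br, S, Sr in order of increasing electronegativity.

Sr < S < Br < Cl

S is in period 3, group 16; Cl is in period 3, group 17; Br is in period 4, group 17; Sr is in period 5, group 2.
EN rises left→right (higher Z_eff, smaller atoms) and falls top→bottom (larger, more shielded atoms).
Here both period and group differ, so the two effects have to be weighed against each other.
S > Sr: both effects reinforce here, so S is clearly the higher of the two.
Br > S: period and group pull opposite ways; the across-period shift dominates (2.96 vs 2.58).
Cl > Br: Cl sits above Br in group 17, so the down-group effect alone puts Cl higher.
Tabulated electronegativity (Pauling): S 2.58, Cl 3.16, Br 2.96, Sr 0.95.
So from lowest to highest: Sr < S < Br < Cl.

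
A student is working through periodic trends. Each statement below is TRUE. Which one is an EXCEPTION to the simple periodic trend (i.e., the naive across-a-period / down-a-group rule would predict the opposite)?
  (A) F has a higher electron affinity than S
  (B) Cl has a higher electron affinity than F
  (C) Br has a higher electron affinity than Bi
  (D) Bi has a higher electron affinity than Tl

The general trend: electron affinity increases across a period and decreases down a group.
(A) F (period 2, group 17) vs S (period 3, group 16): the stated order agrees with the simple trend.
(B) Cl (period 3, group 17) vs F (period 2, group 17): the stated order contradicts the simple trend.
(C) Br (period 4, group 17) vs Bi (period 6, group 15): the stated order agrees with the simple trend.
(D) Bi (period 6, group 15) vs Tl (period 6, group 13): the stated order agrees with the simple trend.
The exception is (B): F's small 2p subshell makes the incoming electron feel strong e⁻–e⁻ repulsion, so Cl actually releases more energy on gaining an electron.

(B)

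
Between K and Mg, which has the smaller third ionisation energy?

K

Consider each +2 ion: K²⁺ is already 1 electron into the core; Mg²⁺ is the bare [Ne] core.
All of these are removing an electron from a noble-gas core or deeper; the smaller core (lower principal quantum number) is held far more tightly, and within a period the higher nuclear charge binds the same core more tightly.
The numbers (kJ/mol): K 4420, Mg 7733.
So the third ionization energies run K < Mg.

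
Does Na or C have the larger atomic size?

Na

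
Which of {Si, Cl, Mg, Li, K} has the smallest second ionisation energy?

Mg

IE_2 is the cost of taking one more electron from the +1 cation: Si⁺ still has 3 valence electrons; Cl⁺ still has 6 valence electrons; Mg⁺ still has 1 valence electron; Li⁺ is the bare [He] core; K⁺ is the bare [Ar] core.
Core electrons are held far more tightly than valence electrons, so K and Li top the IE_2 order.
Valence configurations: Si⁺ [Ne]3s²3p¹, Cl⁺ [Ne]3s²3p⁴, Mg⁺ [Ne]3s¹.
The numbers (kJ/mol): Si 1577, Cl 2298, Mg 1451, Li 7298, K 3052.
So the second ionization energies run Mg < Si < Cl < K < Li.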